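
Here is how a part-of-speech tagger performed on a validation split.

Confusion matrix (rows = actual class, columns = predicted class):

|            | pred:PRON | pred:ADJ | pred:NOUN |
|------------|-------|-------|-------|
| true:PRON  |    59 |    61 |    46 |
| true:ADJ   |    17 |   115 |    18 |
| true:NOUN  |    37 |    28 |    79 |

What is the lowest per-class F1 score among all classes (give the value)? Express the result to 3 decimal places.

Per-class F1 score (2·TP/(2·TP+FP+FN)):
  PRON: TP=59, FP=17+37=54, FN=61+46=107 → 118/279 = 0.4229
  ADJ: TP=115, FP=61+28=89, FN=17+18=35 → 230/354 = 0.6497
  NOUN: TP=79, FP=46+18=64, FN=37+28=65 → 158/287 = 0.5505
Lowest is class 'PRON' with F1 score = 0.423.

0.423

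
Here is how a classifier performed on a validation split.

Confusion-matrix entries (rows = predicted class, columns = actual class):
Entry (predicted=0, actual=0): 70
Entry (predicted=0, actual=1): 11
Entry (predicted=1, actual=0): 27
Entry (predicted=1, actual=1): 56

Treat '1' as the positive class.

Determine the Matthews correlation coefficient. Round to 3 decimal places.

MCC = (TP·TN − FP·FN) / √((TP+FP)(TP+FN)(TN+FP)(TN+FN))
Numerator = 56·70 − 27·11 = 3623
Denominator = √(83·67·97·81) = √43692777 = 6610.0512
MCC = 3623 / 6610.0512 = 0.548

0.548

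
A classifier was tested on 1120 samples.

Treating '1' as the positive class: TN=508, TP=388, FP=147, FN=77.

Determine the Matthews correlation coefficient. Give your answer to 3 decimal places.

0.602

MCC = (TP·TN − FP·FN) / √((TP+FP)(TP+FN)(TN+FP)(TN+FN))
Numerator = 388·508 − 147·77 = 185785
Denominator = √(535·465·655·585) = √95324360625 = 308746.4342
MCC = 185785 / 308746.4342 = 0.602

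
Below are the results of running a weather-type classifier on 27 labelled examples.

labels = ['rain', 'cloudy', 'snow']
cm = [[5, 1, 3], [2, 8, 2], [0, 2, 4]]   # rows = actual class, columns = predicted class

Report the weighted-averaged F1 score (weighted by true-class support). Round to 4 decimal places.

Per-class F1 score (2·TP/(2·TP+FP+FN)):
  rain: TP=5, FP=2+0=2, FN=1+3=4 → 10/16 = 0.62500
  cloudy: TP=8, FP=1+2=3, FN=2+2=4 → 16/23 = 0.69565
  snow: TP=4, FP=3+2=5, FN=0+2=2 → 8/15 = 0.53333
Weighted-F1 score = Σ (supportᵢ/N)·F1 scoreᵢ with N=27: (9/27)·0.62500 + (12/27)·0.69565 + (6/27)·0.53333 = 0.6360

0.6360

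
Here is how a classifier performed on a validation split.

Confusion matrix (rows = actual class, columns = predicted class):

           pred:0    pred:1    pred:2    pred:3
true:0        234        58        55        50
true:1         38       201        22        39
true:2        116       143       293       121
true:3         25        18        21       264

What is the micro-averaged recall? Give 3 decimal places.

Micro-averaging pools counts across classes: ΣTP=992, ΣFP=706, ΣFN=706.
Micro-recall = TP/(TP+FN) on pooled counts = 0.584 (equals overall accuracy in single-label multiclass).

0.584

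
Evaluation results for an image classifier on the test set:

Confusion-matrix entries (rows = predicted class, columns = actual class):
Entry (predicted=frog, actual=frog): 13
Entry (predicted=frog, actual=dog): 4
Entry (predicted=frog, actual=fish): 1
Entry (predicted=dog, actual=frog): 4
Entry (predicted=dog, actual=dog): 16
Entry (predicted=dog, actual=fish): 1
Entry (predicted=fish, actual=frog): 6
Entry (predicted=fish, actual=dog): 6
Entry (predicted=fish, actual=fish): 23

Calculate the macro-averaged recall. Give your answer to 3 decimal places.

Per-class recall (TP/(TP+FN)):
  frog: TP=13, FN=4+6=10 → 13/23 = 0.5652
  dog: TP=16, FN=4+6=10 → 16/26 = 0.6154
  fish: TP=23, FN=1+1=2 → 23/25 = 0.9200
Macro-recall = mean = (0.5652 + 0.6154 + 0.9200) / 3 = 0.700

0.700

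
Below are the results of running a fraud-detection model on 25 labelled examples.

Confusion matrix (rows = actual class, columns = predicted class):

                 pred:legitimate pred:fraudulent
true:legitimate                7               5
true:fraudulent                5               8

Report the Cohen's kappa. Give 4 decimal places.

0.1987

Observed agreement pₒ = trace/N = 15/25 = 0.60000
Expected agreement pₑ = Σ (rowᵢ·colᵢ)/N² = (12·12 + 13·13)/25² = 0.50080
κ = (pₒ − pₑ)/(1 − pₑ) = (0.60000 − 0.50080)/(1 − 0.50080) = 0.1987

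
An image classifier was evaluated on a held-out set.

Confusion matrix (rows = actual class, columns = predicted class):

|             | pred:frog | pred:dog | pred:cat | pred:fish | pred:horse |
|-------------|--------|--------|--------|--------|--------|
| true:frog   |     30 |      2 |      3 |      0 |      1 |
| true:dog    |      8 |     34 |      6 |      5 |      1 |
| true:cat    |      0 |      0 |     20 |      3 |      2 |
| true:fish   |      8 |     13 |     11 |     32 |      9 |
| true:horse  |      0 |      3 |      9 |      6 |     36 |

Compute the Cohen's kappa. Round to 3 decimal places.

0.535

Observed agreement pₒ = trace/N = 152/242 = 0.6281
Expected agreement pₑ = Σ (rowᵢ·colᵢ)/N² = (36·46 + 54·52 + 25·49 + 73·46 + 54·49)/242² = 0.1997
κ = (pₒ − pₑ)/(1 − pₑ) = (0.6281 − 0.1997)/(1 − 0.1997) = 0.535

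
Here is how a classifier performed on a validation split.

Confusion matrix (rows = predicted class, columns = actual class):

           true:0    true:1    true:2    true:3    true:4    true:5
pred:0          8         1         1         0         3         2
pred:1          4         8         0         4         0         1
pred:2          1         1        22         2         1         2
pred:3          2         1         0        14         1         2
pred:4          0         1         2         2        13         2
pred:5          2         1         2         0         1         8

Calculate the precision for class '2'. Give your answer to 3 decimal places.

One-vs-rest for '2': TP = diagonal; FP = other classes predicted '2'; FN = '2' predicted as other.
precision = TP/(TP+FP).
2: TP=22, FP=1+1+2+1+2=7 → 22/29 = 0.7586

0.759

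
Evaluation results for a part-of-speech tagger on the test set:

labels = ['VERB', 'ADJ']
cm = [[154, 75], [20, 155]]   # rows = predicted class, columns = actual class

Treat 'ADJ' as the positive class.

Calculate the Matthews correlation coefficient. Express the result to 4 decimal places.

MCC = (TP·TN − FP·FN) / √((TP+FP)(TP+FN)(TN+FP)(TN+FN))
Numerator = 155·154 − 20·75 = 22370
Denominator = √(175·230·174·229) = √1603801500 = 40047.4906
MCC = 22370 / 40047.4906 = 0.5586

0.5586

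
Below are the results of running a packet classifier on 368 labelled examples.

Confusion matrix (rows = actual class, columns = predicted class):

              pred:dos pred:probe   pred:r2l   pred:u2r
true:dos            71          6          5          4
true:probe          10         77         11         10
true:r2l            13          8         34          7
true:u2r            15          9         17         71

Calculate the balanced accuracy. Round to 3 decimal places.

0.680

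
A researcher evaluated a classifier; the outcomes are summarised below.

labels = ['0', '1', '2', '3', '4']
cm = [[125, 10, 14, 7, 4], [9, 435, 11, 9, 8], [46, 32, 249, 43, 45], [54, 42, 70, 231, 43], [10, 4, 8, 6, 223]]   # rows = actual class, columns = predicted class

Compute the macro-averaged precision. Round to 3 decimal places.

0.704

Per-class precision (TP/(TP+FP)):
  0: TP=125, FP=9+46+54+10=119 → 125/244 = 0.5123
  1: TP=435, FP=10+32+42+4=88 → 435/523 = 0.8317
  2: TP=249, FP=14+11+70+8=103 → 249/352 = 0.7074
  3: TP=231, FP=7+9+43+6=65 → 231/296 = 0.7804
  4: TP=223, FP=4+8+45+43=100 → 223/323 = 0.6904
Macro-precision = mean = (0.5123 + 0.8317 + 0.7074 + 0.7804 + 0.6904) / 5 = 0.704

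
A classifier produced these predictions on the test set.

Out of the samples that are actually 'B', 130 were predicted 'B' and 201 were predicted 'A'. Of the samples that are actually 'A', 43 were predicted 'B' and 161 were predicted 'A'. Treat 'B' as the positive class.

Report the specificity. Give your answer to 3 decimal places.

0.789

Specificity = TN/(TN+FP) = 161/(161+43) = 0.789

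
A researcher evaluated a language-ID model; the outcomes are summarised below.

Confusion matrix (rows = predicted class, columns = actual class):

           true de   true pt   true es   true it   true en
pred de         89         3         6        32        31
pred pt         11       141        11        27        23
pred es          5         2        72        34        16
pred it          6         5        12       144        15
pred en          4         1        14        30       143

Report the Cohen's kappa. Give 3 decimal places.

Observed agreement pₒ = trace/N = 589/877 = 0.6716
Expected agreement pₑ = Σ (rowᵢ·colᵢ)/N² = (115·161 + 152·213 + 115·129 + 267·182 + 228·192)/877² = 0.2056
κ = (pₒ − pₑ)/(1 − pₑ) = (0.6716 − 0.2056)/(1 − 0.2056) = 0.587

0.587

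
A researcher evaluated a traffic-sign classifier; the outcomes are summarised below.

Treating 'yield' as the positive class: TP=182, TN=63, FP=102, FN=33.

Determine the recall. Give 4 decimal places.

Recall = TP/(TP+FN) = 182/(182+33) = 182/215 = 0.8465

0.8465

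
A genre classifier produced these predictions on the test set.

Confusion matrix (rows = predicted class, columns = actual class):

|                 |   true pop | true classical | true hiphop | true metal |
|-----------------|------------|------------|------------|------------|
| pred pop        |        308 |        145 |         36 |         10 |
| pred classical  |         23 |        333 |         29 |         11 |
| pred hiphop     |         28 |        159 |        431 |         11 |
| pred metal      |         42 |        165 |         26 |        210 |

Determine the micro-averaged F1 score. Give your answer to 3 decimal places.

0.652

Micro-averaging pools counts across classes: ΣTP=1282, ΣFP=685, ΣFN=685.
Micro-F1 score = 2·TP/(2·TP+FP+FN) on pooled counts = 0.652 (equals overall accuracy in single-label multiclass).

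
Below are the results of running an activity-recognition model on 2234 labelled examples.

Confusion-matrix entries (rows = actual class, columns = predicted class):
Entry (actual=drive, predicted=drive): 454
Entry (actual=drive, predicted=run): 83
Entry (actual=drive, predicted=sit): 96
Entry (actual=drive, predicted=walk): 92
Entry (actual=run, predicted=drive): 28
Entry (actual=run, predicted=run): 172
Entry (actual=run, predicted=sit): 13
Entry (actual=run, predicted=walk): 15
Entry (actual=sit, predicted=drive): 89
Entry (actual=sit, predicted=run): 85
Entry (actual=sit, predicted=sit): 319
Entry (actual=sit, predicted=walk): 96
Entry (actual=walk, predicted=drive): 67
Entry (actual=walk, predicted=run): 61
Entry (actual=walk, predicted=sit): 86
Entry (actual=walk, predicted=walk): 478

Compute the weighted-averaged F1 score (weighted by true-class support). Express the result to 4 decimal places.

0.6402

Per-class F1 score (2·TP/(2·TP+FP+FN)):
  drive: TP=454, FP=28+89+67=184, FN=83+96+92=271 → 908/1363 = 0.66618
  run: TP=172, FP=83+85+61=229, FN=28+13+15=56 → 344/629 = 0.54690
  sit: TP=319, FP=96+13+86=195, FN=89+85+96=270 → 638/1103 = 0.57842
  walk: TP=478, FP=92+15+96=203, FN=67+61+86=214 → 956/1373 = 0.69629
Weighted-F1 score = Σ (supportᵢ/N)·F1 scoreᵢ with N=2234: (725/2234)·0.66618 + (228/2234)·0.54690 + (589/2234)·0.57842 + (692/2234)·0.69629 = 0.6402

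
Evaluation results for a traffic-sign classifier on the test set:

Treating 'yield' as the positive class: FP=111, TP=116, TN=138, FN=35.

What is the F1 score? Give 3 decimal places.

0.614

Precision = TP/(TP+FP) = 116/227 = 0.5110
Recall = TP/(TP+FN) = 116/151 = 0.7682
F1 = 2·TP/(2·TP+FP+FN) = 232/378 = 0.614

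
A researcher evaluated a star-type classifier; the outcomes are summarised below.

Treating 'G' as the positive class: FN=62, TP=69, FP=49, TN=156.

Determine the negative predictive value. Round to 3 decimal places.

NPV = TN/(TN+FN) = 156/(156+62) = 0.716

0.716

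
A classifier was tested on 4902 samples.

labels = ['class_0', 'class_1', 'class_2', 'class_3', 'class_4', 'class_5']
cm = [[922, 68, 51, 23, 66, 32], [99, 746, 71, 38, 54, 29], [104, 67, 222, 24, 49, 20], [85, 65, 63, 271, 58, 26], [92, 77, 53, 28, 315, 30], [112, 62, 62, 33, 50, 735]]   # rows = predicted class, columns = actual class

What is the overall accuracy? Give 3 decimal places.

0.655

Accuracy = trace / total = (922+746+222+271+315+735=3211) / 4902 = 3211/4902 = 0.655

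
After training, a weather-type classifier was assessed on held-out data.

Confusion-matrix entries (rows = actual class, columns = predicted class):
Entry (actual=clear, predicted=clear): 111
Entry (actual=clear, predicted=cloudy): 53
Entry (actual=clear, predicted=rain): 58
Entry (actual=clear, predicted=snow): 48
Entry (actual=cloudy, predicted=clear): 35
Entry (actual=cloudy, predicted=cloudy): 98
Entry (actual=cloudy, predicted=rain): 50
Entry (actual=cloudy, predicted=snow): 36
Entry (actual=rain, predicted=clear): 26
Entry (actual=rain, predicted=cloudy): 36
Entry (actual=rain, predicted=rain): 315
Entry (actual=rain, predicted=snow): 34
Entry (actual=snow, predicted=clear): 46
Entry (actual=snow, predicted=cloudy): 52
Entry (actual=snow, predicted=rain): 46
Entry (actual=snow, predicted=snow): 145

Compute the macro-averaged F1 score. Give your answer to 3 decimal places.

0.531

Per-class F1 score (2·TP/(2·TP+FP+FN)):
  clear: TP=111, FP=35+26+46=107, FN=53+58+48=159 → 222/488 = 0.4549
  cloudy: TP=98, FP=53+36+52=141, FN=35+50+36=121 → 196/458 = 0.4279
  rain: TP=315, FP=58+50+46=154, FN=26+36+34=96 → 630/880 = 0.7159
  snow: TP=145, FP=48+36+34=118, FN=46+52+46=144 → 290/552 = 0.5254
Macro-F1 score = mean = (0.4549 + 0.4279 + 0.7159 + 0.5254) / 4 = 0.531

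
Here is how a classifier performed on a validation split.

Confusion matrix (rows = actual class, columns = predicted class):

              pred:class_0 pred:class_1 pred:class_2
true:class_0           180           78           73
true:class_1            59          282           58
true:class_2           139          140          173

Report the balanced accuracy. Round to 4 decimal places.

0.5444

Balanced accuracy = mean of per-class recall.
  class_0: recall = 180/331 = 0.54381
  class_1: recall = 282/399 = 0.70677
  class_2: recall = 173/452 = 0.38274
Mean = (0.54381 + 0.70677 + 0.38274) / 3 = 0.5444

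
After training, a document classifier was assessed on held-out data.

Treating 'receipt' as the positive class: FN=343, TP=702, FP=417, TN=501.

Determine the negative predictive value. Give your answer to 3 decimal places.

0.594

NPV = TN/(TN+FN) = 501/(501+343) = 0.594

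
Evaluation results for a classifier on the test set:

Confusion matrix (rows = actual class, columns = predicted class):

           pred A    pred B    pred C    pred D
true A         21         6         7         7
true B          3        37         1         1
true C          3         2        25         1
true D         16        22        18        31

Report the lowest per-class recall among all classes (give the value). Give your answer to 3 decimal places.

0.356

Per-class recall (TP/(TP+FN)):
  A: TP=21, FN=6+7+7=20 → 21/41 = 0.5122
  B: TP=37, FN=3+1+1=5 → 37/42 = 0.8810
  C: TP=25, FN=3+2+1=6 → 25/31 = 0.8065
  D: TP=31, FN=16+22+18=56 → 31/87 = 0.3563
Lowest is class 'D' with recall = 0.356.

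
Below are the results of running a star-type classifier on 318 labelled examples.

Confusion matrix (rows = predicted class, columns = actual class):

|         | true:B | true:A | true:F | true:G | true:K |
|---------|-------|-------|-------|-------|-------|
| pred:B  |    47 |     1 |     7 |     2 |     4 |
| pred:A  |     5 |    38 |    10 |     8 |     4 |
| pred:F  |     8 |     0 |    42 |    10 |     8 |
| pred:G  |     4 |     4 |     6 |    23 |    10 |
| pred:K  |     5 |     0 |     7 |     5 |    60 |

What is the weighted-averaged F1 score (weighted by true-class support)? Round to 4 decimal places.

Per-class F1 score (2·TP/(2·TP+FP+FN)):
  B: TP=47, FP=1+7+2+4=14, FN=5+8+4+5=22 → 94/130 = 0.72308
  A: TP=38, FP=5+10+8+4=27, FN=1+0+4+0=5 → 76/108 = 0.70370
  F: TP=42, FP=8+0+10+8=26, FN=7+10+6+7=30 → 84/140 = 0.60000
  G: TP=23, FP=4+4+6+10=24, FN=2+8+10+5=25 → 46/95 = 0.48421
  K: TP=60, FP=5+0+7+5=17, FN=4+4+8+10=26 → 120/163 = 0.73620
Weighted-F1 score = Σ (supportᵢ/N)·F1 scoreᵢ with N=318: (69/318)·0.72308 + (43/318)·0.70370 + (72/318)·0.60000 + (48/318)·0.48421 + (86/318)·0.73620 = 0.6601

0.6601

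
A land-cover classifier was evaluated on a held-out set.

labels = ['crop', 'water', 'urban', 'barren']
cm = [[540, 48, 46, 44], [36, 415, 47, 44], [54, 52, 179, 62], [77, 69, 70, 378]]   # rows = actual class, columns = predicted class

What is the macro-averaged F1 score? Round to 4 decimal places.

Per-class F1 score (2·TP/(2·TP+FP+FN)):
  crop: TP=540, FP=36+54+77=167, FN=48+46+44=138 → 1080/1385 = 0.77978
  water: TP=415, FP=48+52+69=169, FN=36+47+44=127 → 830/1126 = 0.73712
  urban: TP=179, FP=46+47+70=163, FN=54+52+62=168 → 358/689 = 0.51959
  barren: TP=378, FP=44+44+62=150, FN=77+69+70=216 → 756/1122 = 0.67380
Macro-F1 score = mean = (0.77978 + 0.73712 + 0.51959 + 0.67380) / 4 = 0.6776

0.6776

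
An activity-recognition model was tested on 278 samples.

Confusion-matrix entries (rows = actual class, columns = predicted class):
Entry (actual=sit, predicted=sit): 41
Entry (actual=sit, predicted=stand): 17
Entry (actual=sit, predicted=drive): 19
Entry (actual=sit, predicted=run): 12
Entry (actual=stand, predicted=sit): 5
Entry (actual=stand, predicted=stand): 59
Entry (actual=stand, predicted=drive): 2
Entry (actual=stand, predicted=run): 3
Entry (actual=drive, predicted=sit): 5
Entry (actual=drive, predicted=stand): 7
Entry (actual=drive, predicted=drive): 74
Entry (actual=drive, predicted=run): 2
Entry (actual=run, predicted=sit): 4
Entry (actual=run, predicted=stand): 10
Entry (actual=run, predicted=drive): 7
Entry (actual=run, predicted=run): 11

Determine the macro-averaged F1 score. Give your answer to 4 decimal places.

Per-class F1 score (2·TP/(2·TP+FP+FN)):
  sit: TP=41, FP=5+5+4=14, FN=17+19+12=48 → 82/144 = 0.56944
  stand: TP=59, FP=17+7+10=34, FN=5+2+3=10 → 118/162 = 0.72840
  drive: TP=74, FP=19+2+7=28, FN=5+7+2=14 → 148/190 = 0.77895
  run: TP=11, FP=12+3+2=17, FN=4+10+7=21 → 22/60 = 0.36667
Macro-F1 score = mean = (0.56944 + 0.72840 + 0.77895 + 0.36667) / 4 = 0.6109

0.6109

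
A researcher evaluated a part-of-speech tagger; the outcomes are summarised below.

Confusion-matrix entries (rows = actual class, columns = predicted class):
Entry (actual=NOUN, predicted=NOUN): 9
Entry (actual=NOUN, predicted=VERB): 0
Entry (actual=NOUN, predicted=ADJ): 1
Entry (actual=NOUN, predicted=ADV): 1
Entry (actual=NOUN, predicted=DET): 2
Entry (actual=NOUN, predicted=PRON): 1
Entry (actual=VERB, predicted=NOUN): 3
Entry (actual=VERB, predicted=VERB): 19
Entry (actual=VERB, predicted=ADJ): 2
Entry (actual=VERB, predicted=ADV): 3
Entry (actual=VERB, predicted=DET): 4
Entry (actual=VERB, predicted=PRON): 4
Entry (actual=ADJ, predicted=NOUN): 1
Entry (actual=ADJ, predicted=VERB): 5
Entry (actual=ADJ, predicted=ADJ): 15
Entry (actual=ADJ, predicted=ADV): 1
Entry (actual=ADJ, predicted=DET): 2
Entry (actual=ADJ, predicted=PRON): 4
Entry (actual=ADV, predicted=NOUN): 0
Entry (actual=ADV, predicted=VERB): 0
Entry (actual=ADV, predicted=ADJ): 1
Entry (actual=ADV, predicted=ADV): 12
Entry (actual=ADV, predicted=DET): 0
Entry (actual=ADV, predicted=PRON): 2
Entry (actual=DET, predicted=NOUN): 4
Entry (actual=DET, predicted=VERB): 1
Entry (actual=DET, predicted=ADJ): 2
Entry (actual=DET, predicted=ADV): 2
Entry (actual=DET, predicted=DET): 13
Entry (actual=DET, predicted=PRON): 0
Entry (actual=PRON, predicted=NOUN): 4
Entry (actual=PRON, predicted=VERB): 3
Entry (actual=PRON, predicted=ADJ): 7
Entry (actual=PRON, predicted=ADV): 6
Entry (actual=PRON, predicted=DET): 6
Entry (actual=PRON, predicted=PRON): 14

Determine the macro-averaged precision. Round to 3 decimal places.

0.527

Per-class precision (TP/(TP+FP)):
  NOUN: TP=9, FP=3+1+0+4+4=12 → 9/21 = 0.4286
  VERB: TP=19, FP=0+5+0+1+3=9 → 19/28 = 0.6786
  ADJ: TP=15, FP=1+2+1+2+7=13 → 15/28 = 0.5357
  ADV: TP=12, FP=1+3+1+2+6=13 → 12/25 = 0.4800
  DET: TP=13, FP=2+4+2+0+6=14 → 13/27 = 0.4815
  PRON: TP=14, FP=1+4+4+2+0=11 → 14/25 = 0.5600
Macro-precision = mean = (0.4286 + 0.6786 + 0.5357 + 0.4800 + 0.4815 + 0.5600) / 6 = 0.527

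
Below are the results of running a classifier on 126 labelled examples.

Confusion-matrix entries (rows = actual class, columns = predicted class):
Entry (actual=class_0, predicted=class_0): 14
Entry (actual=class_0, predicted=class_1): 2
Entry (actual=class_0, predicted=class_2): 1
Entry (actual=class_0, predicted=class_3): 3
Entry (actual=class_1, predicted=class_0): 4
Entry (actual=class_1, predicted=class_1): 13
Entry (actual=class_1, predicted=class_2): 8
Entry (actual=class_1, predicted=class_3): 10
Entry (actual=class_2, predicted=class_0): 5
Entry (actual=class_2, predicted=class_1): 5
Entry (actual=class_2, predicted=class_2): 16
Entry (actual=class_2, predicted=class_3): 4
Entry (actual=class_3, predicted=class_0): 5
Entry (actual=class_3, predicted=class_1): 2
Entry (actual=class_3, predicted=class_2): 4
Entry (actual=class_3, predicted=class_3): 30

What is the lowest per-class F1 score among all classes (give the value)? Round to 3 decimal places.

Per-class F1 score (2·TP/(2·TP+FP+FN)):
  class_0: TP=14, FP=4+5+5=14, FN=2+1+3=6 → 28/48 = 0.5833
  class_1: TP=13, FP=2+5+2=9, FN=4+8+10=22 → 26/57 = 0.4561
  class_2: TP=16, FP=1+8+4=13, FN=5+5+4=14 → 32/59 = 0.5424
  class_3: TP=30, FP=3+10+4=17, FN=5+2+4=11 → 60/88 = 0.6818
Lowest is class 'class_1' with F1 score = 0.456.

0.456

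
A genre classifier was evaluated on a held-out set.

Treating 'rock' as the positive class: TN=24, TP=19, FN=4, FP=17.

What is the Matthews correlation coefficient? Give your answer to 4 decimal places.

0.3980

MCC = (TP·TN − FP·FN) / √((TP+FP)(TP+FN)(TN+FP)(TN+FN))
Numerator = 19·24 − 17·4 = 388
Denominator = √(36·23·41·28) = √950544 = 974.9585
MCC = 388 / 974.9585 = 0.3980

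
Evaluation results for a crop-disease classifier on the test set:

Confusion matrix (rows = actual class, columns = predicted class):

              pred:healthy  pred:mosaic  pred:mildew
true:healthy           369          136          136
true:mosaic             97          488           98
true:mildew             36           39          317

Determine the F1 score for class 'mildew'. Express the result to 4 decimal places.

0.6723

F1 score = 2·TP/(2·TP+FP+FN).
mildew: TP=317, FP=136+98=234, FN=36+39=75 → 634/943 = 0.67232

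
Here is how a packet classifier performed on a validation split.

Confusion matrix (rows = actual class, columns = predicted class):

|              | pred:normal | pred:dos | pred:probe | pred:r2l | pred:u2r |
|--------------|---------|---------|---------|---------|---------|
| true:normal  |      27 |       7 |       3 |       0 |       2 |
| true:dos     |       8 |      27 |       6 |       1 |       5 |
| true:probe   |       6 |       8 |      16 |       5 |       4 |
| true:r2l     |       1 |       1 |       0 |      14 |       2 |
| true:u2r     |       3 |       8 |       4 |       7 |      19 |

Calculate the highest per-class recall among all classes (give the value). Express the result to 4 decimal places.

0.7778

Per-class recall (TP/(TP+FN)):
  normal: TP=27, FN=7+3+0+2=12 → 27/39 = 0.69231
  dos: TP=27, FN=8+6+1+5=20 → 27/47 = 0.57447
  probe: TP=16, FN=6+8+5+4=23 → 16/39 = 0.41026
  r2l: TP=14, FN=1+1+0+2=4 → 14/18 = 0.77778
  u2r: TP=19, FN=3+8+4+7=22 → 19/41 = 0.46341
Highest is class 'r2l' with recall = 0.7778.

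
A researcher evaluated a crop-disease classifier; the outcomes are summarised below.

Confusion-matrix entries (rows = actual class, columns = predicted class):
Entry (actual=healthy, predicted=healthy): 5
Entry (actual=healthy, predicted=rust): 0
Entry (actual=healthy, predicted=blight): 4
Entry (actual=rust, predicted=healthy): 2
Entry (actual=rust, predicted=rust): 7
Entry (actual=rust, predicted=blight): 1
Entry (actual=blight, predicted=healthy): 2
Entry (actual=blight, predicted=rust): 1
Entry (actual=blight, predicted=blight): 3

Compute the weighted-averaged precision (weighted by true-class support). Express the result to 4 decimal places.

0.6400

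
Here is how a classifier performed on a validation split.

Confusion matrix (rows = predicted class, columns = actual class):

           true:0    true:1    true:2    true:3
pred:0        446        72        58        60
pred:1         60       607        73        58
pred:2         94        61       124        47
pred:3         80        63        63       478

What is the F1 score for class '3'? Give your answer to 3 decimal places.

F1 score = 2·TP/(2·TP+FP+FN).
3: TP=478, FP=80+63+63=206, FN=60+58+47=165 → 956/1327 = 0.7204

0.720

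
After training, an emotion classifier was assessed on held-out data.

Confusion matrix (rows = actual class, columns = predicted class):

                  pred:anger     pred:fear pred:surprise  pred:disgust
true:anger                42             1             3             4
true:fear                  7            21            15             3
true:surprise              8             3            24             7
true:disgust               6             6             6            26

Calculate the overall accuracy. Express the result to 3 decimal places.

0.621

Accuracy = trace / total = (42+21+24+26=113) / 182 = 113/182 = 0.621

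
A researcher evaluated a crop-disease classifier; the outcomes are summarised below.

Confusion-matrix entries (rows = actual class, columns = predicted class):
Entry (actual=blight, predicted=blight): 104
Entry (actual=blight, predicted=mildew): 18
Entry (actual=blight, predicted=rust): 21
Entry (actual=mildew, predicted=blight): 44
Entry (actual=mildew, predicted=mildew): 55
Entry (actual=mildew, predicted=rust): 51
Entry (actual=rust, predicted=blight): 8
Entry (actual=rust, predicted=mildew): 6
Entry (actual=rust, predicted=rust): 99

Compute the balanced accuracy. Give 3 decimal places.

Balanced accuracy = mean of per-class recall.
  blight: recall = 104/143 = 0.7273
  mildew: recall = 55/150 = 0.3667
  rust: recall = 99/113 = 0.8761
Mean = (0.7273 + 0.3667 + 0.8761) / 3 = 0.657

0.657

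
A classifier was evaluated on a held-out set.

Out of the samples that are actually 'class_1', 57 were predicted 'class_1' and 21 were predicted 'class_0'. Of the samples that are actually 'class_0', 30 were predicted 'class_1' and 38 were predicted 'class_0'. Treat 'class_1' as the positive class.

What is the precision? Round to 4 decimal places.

Precision = TP/(TP+FP) = 57/(57+30) = 57/87 = 0.6552

0.6552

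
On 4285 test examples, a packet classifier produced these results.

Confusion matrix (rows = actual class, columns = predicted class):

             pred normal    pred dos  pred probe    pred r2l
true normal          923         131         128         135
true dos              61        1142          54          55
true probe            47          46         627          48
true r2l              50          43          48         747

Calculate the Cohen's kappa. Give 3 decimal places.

0.734

Observed agreement pₒ = trace/N = 3439/4285 = 0.8026
Expected agreement pₑ = Σ (rowᵢ·colᵢ)/N² = (1317·1081 + 1312·1362 + 768·857 + 888·985)/4285² = 0.2583
κ = (pₒ − pₑ)/(1 − pₑ) = (0.8026 − 0.2583)/(1 − 0.2583) = 0.734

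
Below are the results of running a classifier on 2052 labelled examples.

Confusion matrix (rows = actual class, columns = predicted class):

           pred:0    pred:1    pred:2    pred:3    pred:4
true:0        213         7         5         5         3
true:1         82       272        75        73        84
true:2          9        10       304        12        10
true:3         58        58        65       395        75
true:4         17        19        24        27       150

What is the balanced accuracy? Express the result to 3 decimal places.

0.700

Balanced accuracy = mean of per-class recall.
  0: recall = 213/233 = 0.9142
  1: recall = 272/586 = 0.4642
  2: recall = 304/345 = 0.8812
  3: recall = 395/651 = 0.6068
  4: recall = 150/237 = 0.6329
Mean = (0.9142 + 0.4642 + 0.8812 + 0.6068 + 0.6329) / 5 = 0.700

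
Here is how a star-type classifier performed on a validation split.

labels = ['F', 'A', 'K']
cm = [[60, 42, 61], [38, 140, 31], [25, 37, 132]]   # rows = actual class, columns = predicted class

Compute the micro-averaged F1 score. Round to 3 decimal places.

Micro-averaging pools counts across classes: ΣTP=332, ΣFP=234, ΣFN=234.
Micro-F1 score = 2·TP/(2·TP+FP+FN) on pooled counts = 0.587 (equals overall accuracy in single-label multiclass).

0.587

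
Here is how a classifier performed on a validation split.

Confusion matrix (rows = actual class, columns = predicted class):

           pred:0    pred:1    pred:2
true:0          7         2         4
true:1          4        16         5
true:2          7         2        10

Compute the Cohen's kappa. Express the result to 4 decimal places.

Observed agreement pₒ = trace/N = 33/57 = 0.57895
Expected agreement pₑ = Σ (rowᵢ·colᵢ)/N² = (13·18 + 25·20 + 19·19)/57² = 0.33703
κ = (pₒ − pₑ)/(1 − pₑ) = (0.57895 − 0.33703)/(1 − 0.33703) = 0.3649

0.3649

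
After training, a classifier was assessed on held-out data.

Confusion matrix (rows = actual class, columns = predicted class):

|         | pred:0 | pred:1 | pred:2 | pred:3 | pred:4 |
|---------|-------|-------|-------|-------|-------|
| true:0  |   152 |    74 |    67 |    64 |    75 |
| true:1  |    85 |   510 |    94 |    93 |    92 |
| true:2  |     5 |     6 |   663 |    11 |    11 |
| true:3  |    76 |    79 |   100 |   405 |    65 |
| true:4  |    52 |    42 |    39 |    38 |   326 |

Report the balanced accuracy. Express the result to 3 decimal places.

0.621

Balanced accuracy = mean of per-class recall.
  0: recall = 152/432 = 0.3519
  1: recall = 510/874 = 0.5835
  2: recall = 663/696 = 0.9526
  3: recall = 405/725 = 0.5586
  4: recall = 326/497 = 0.6559
Mean = (0.3519 + 0.5835 + 0.9526 + 0.5586 + 0.6559) / 5 = 0.621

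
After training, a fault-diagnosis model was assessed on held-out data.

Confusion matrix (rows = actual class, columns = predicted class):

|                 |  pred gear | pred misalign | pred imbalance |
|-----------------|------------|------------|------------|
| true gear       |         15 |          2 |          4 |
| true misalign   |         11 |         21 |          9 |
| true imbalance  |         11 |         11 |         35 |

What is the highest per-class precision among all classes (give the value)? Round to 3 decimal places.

Per-class precision (TP/(TP+FP)):
  gear: TP=15, FP=11+11=22 → 15/37 = 0.4054
  misalign: TP=21, FP=2+11=13 → 21/34 = 0.6176
  imbalance: TP=35, FP=4+9=13 → 35/48 = 0.7292
Highest is class 'imbalance' with precision = 0.729.

0.729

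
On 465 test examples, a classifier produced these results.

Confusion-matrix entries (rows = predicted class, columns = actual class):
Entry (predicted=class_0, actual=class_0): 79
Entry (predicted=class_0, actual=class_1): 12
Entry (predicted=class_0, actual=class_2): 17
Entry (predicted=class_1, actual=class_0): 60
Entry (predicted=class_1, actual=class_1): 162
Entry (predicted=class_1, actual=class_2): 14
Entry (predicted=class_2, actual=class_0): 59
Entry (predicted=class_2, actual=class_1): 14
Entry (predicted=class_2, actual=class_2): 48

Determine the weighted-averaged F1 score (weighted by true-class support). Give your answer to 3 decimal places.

0.610

Per-class F1 score (2·TP/(2·TP+FP+FN)):
  class_0: TP=79, FP=12+17=29, FN=60+59=119 → 158/306 = 0.5163
  class_1: TP=162, FP=60+14=74, FN=12+14=26 → 324/424 = 0.7642
  class_2: TP=48, FP=59+14=73, FN=17+14=31 → 96/200 = 0.4800
Weighted-F1 score = Σ (supportᵢ/N)·F1 scoreᵢ with N=465: (198/465)·0.5163 + (188/465)·0.7642 + (79/465)·0.4800 = 0.610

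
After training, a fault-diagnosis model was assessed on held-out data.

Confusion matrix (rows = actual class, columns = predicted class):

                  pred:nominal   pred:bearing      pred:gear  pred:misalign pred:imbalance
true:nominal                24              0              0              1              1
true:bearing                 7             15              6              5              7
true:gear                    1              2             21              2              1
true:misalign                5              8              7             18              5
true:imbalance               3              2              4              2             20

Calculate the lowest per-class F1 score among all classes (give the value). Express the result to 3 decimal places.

0.448

Per-class F1 score (2·TP/(2·TP+FP+FN)):
  nominal: TP=24, FP=7+1+5+3=16, FN=0+0+1+1=2 → 48/66 = 0.7273
  bearing: TP=15, FP=0+2+8+2=12, FN=7+6+5+7=25 → 30/67 = 0.4478
  gear: TP=21, FP=0+6+7+4=17, FN=1+2+2+1=6 → 42/65 = 0.6462
  misalign: TP=18, FP=1+5+2+2=10, FN=5+8+7+5=25 → 36/71 = 0.5070
  imbalance: TP=20, FP=1+7+1+5=14, FN=3+2+4+2=11 → 40/65 = 0.6154
Lowest is class 'bearing' with F1 score = 0.448.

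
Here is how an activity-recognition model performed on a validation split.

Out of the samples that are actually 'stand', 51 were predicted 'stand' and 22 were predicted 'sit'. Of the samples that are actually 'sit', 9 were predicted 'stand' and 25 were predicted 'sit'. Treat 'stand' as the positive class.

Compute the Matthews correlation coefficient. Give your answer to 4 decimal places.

0.4071

MCC = (TP·TN − FP·FN) / √((TP+FP)(TP+FN)(TN+FP)(TN+FN))
Numerator = 51·25 − 9·22 = 1077
Denominator = √(60·73·34·47) = √6999240 = 2645.6077
MCC = 1077 / 2645.6077 = 0.4071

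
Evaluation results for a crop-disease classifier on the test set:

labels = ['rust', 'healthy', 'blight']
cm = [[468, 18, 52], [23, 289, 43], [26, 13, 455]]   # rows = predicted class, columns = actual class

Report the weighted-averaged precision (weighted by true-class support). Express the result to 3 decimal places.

0.877

Per-class precision (TP/(TP+FP)):
  rust: TP=468, FP=18+52=70 → 468/538 = 0.8699
  healthy: TP=289, FP=23+43=66 → 289/355 = 0.8141
  blight: TP=455, FP=26+13=39 → 455/494 = 0.9211
Weighted-precision = Σ (supportᵢ/N)·precisionᵢ with N=1387: (517/1387)·0.8699 + (320/1387)·0.8141 + (550/1387)·0.9211 = 0.877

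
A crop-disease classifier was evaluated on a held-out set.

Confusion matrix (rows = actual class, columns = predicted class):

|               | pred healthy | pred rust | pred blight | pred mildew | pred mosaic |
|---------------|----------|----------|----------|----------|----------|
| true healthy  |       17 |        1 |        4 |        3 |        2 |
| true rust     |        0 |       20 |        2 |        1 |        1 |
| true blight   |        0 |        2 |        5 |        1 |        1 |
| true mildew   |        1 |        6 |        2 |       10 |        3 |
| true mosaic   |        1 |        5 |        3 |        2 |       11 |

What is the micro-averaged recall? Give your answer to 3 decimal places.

Micro-averaging pools counts across classes: ΣTP=63, ΣFP=41, ΣFN=41.
Micro-recall = TP/(TP+FN) on pooled counts = 0.606 (equals overall accuracy in single-label multiclass).

0.606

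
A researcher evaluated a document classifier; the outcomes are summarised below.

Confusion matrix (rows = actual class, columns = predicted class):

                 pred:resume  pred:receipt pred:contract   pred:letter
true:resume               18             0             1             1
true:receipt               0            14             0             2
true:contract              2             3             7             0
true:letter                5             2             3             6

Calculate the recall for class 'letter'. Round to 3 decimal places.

0.375

Treat 'letter' as positive and all other classes as negative.
recall = TP/(TP+FN).
letter: TP=6, FN=5+2+3=10 → 6/16 = 0.3750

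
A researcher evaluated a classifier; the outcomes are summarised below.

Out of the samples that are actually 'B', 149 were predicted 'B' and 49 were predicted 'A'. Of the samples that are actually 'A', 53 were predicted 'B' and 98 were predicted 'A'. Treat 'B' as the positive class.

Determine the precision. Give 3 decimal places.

0.738

Precision = TP/(TP+FP) = 149/(149+53) = 149/202 = 0.738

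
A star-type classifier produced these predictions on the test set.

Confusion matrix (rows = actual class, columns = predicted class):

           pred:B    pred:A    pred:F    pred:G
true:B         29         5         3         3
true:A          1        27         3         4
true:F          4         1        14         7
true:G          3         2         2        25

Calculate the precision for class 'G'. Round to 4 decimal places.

0.6410

One-vs-rest for 'G': TP = diagonal; FP = other classes predicted 'G'; FN = 'G' predicted as other.
precision = TP/(TP+FP).
G: TP=25, FP=3+4+7=14 → 25/39 = 0.64103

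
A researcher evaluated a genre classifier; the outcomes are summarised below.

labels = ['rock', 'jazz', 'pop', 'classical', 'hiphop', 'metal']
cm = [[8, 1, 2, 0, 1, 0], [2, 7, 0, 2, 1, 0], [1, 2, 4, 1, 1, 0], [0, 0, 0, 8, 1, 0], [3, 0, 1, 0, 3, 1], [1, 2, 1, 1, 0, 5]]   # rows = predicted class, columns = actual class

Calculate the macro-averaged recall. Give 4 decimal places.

Per-class recall (TP/(TP+FN)):
  rock: TP=8, FN=2+1+0+3+1=7 → 8/15 = 0.53333
  jazz: TP=7, FN=1+2+0+0+2=5 → 7/12 = 0.58333
  pop: TP=4, FN=2+0+0+1+1=4 → 4/8 = 0.50000
  classical: TP=8, FN=0+2+1+0+1=4 → 8/12 = 0.66667
  hiphop: TP=3, FN=1+1+1+1+0=4 → 3/7 = 0.42857
  metal: TP=5, FN=0+0+0+0+1=1 → 5/6 = 0.83333
Macro-recall = mean = (0.53333 + 0.58333 + 0.50000 + 0.66667 + 0.42857 + 0.83333) / 6 = 0.5909

0.5909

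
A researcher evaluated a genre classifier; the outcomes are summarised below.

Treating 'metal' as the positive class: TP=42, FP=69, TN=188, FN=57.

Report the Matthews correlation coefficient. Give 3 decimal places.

0.151

MCC = (TP·TN − FP·FN) / √((TP+FP)(TP+FN)(TN+FP)(TN+FN))
Numerator = 42·188 − 69·57 = 3963
Denominator = √(111·99·257·245) = √691922385 = 26304.4176
MCC = 3963 / 26304.4176 = 0.151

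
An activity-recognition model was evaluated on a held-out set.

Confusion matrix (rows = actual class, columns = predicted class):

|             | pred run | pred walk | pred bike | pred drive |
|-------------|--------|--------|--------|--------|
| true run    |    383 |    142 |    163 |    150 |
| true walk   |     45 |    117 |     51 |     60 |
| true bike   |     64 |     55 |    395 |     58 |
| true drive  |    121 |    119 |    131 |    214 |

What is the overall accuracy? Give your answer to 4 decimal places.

0.4890

Accuracy = trace / total = (383+117+395+214=1109) / 2268 = 1109/2268 = 0.4890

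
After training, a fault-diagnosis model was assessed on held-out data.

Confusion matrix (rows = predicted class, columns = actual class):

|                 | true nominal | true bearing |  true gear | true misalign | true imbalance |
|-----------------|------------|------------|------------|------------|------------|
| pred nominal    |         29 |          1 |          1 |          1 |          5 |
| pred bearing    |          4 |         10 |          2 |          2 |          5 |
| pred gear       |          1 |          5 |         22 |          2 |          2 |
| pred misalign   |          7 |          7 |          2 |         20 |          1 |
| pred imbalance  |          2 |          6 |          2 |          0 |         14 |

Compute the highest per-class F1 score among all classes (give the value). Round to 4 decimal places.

0.7250

Per-class F1 score (2·TP/(2·TP+FP+FN)):
  nominal: TP=29, FP=1+1+1+5=8, FN=4+1+7+2=14 → 58/80 = 0.72500
  bearing: TP=10, FP=4+2+2+5=13, FN=1+5+7+6=19 → 20/52 = 0.38462
  gear: TP=22, FP=1+5+2+2=10, FN=1+2+2+2=7 → 44/61 = 0.72131
  misalign: TP=20, FP=7+7+2+1=17, FN=1+2+2+0=5 → 40/62 = 0.64516
  imbalance: TP=14, FP=2+6+2+0=10, FN=5+5+2+1=13 → 28/51 = 0.54902
Highest is class 'nominal' with F1 score = 0.7250.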